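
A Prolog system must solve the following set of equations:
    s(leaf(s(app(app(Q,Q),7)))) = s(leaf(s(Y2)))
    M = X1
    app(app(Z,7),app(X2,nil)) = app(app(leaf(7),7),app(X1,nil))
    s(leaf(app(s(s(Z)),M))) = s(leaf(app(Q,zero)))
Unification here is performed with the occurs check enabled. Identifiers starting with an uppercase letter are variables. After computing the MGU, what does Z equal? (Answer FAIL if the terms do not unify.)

Decompose s/1: leaf(s(app(app(Q,Q),7))) = leaf(s(Y2)).
Decompose leaf/1: s(app(app(Q,Q),7)) = s(Y2).
Decompose s/1: app(app(Q,Q),7) = Y2.
Bind Y2 := app(app(Q,Q),7); no other remaining equation mentions Y2.
Bind M := X1; substituting into the one remaining equation that mentions M gives: s(leaf(app(s(s(Z)),X1))) = s(leaf(app(Q,zero))).
Decompose app/2: app(Z,7) = app(leaf(7),7),  app(X2,nil) = app(X1,nil).
Decompose app/2: Z = leaf(7),  7 = 7.
Bind Z := leaf(7); substituting into the one remaining equation that mentions Z gives: s(leaf(app(s(s(leaf(7))),X1))) = s(leaf(app(Q,zero))).
Delete trivial equation 7 = 7.
Decompose app/2: X2 = X1,  nil = nil.
Bind X2 := X1; no other remaining equation mentions X2.
Delete trivial equation nil = nil.
Decompose s/1: leaf(app(s(s(leaf(7))),X1)) = leaf(app(Q,zero)).
Decompose leaf/1: app(s(s(leaf(7))),X1) = app(Q,zero).
Decompose app/2: s(s(leaf(7))) = Q,  X1 = zero.
Bind Q := s(s(leaf(7))); no other remaining equation mentions Q. Substituting into the earlier binding gives Y2 := app(app(s(s(leaf(7))),s(s(leaf(7)))),7).
Bind X1 := zero. Substituting into the earlier bindings gives M := zero, X2 := zero.
MGU = { Y2 -> app(app(s(s(leaf(7))),s(s(leaf(7)))),7), M -> zero, Z -> leaf(7), X2 -> zero, Q -> s(s(leaf(7))), X1 -> zero }, so Z -> leaf(7).

leaf(7)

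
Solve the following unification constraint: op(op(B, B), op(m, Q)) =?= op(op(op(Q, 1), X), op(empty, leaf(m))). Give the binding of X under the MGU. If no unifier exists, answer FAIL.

FAIL

Decompose op/2: op(B, B) =?= op(op(Q, 1), X),  op(m, Q) =?= op(empty, leaf(m)).
Decompose op/2: B =?= op(Q, 1),  B =?= X.
Bind B := op(Q, 1); substituting into the one remaining equation that mentions B gives: op(Q, 1) =?= X.
Bind X := op(Q, 1); no other remaining equation mentions X.
Decompose op/2: m =?= empty,  Q =?= leaf(m).
Clash: constants m and empty differ; no unifier exists.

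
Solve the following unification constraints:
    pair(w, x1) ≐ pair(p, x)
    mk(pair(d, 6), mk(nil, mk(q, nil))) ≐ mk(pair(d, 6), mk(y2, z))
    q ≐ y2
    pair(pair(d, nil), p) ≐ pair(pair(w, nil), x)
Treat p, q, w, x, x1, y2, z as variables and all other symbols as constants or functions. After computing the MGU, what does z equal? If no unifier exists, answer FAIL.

mk(nil, nil)

Decompose pair/2: w ≐ p,  x1 ≐ x.
Bind w := p; substituting into the one remaining equation that mentions w gives: pair(pair(d, nil), p) ≐ pair(pair(p, nil), x).
Bind x1 := x; no other remaining equation mentions x1.
Decompose mk/2: pair(d, 6) ≐ pair(d, 6),  mk(nil, mk(q, nil)) ≐ mk(y2, z).
Delete trivial equation pair(d, 6) ≐ pair(d, 6).
Decompose mk/2: nil ≐ y2,  mk(q, nil) ≐ z.
Bind y2 := nil; substituting into the one remaining equation that mentions y2 gives: q ≐ nil.
Bind z := mk(q, nil); no other remaining equation mentions z.
Bind q := nil; no other remaining equation mentions q. Substituting into the earlier binding gives z := mk(nil, nil).
Decompose pair/2: pair(d, nil) ≐ pair(p, nil),  p ≐ x.
Decompose pair/2: d ≐ p,  nil ≐ nil.
Bind p := d; substituting into the one remaining equation that mentions p gives: d ≐ x. Substituting into the earlier binding gives w := d.
Delete trivial equation nil ≐ nil.
Bind x := d. Substituting into the earlier binding gives x1 := d.
MGU = { w := d, x1 := d, y2 := nil, z := mk(nil, nil), q := nil, p := d, x := d }, so z := mk(nil, nil).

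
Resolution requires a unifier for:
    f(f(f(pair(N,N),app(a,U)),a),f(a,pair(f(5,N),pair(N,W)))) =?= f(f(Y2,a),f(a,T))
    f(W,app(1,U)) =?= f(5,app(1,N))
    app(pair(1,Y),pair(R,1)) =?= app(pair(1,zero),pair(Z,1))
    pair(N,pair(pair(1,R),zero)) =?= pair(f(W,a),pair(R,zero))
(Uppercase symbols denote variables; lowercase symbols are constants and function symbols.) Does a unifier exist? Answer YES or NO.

NO

Decompose f/2: f(f(pair(N,N),app(a,U)),a) =?= f(Y2,a),  f(a,pair(f(5,N),pair(N,W))) =?= f(a,T).
Decompose f/2: f(pair(N,N),app(a,U)) =?= Y2,  a =?= a.
Bind Y2 := f(pair(N,N),app(a,U)); no other remaining equation mentions Y2.
Delete trivial equation a =?= a.
Decompose f/2: a =?= a,  pair(f(5,N),pair(N,W)) =?= T.
Delete trivial equation a =?= a.
Bind T := pair(f(5,N),pair(N,W)); no other remaining equation mentions T.
Decompose f/2: W =?= 5,  app(1,U) =?= app(1,N).
Bind W := 5; substituting into the one remaining equation that mentions W gives: pair(N,pair(pair(1,R),zero)) =?= pair(f(5,a),pair(R,zero)). Substituting into the earlier binding gives T := pair(f(5,N),pair(N,5)).
Decompose app/2: 1 =?= 1,  U =?= N.
Delete trivial equation 1 =?= 1.
Bind U := N; no other remaining equation mentions U. Substituting into the earlier binding gives Y2 := f(pair(N,N),app(a,N)).
Decompose app/2: pair(1,Y) =?= pair(1,zero),  pair(R,1) =?= pair(Z,1).
Decompose pair/2: 1 =?= 1,  Y =?= zero.
Delete trivial equation 1 =?= 1.
Bind Y := zero; no other remaining equation mentions Y.
Decompose pair/2: R =?= Z,  1 =?= 1.
Bind R := Z; substituting into the one remaining equation that mentions R gives: pair(N,pair(pair(1,Z),zero)) =?= pair(f(5,a),pair(Z,zero)).
Delete trivial equation 1 =?= 1.
Decompose pair/2: N =?= f(5,a),  pair(pair(1,Z),zero) =?= pair(Z,zero).
Bind N := f(5,a); no other remaining equation mentions N. Substituting into the earlier bindings gives Y2 := f(pair(f(5,a),f(5,a)),app(a,f(5,a))), T := pair(f(5,f(5,a)),pair(f(5,a),5)), U := f(5,a).
Decompose pair/2: pair(1,Z) =?= Z,  zero =?= zero.
Occurs check fails: Z occurs in pair(1,Z); the equation Z =?= pair(1,Z) has no finite solution.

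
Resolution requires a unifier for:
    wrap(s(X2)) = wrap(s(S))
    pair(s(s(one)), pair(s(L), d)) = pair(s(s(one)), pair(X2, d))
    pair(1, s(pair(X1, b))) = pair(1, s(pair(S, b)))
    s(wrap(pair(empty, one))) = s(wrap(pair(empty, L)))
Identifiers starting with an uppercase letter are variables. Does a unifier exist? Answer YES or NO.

Decompose wrap/1: s(X2) = s(S).
Decompose s/1: X2 = S.
Bind X2 := S; substituting into the one remaining equation that mentions X2 gives: pair(s(s(one)), pair(s(L), d)) = pair(s(s(one)), pair(S, d)).
Decompose pair/2: s(s(one)) = s(s(one)),  pair(s(L), d) = pair(S, d).
Delete trivial equation s(s(one)) = s(s(one)).
Decompose pair/2: s(L) = S,  d = d.
Bind S := s(L); substituting into the one remaining equation that mentions S gives: pair(1, s(pair(X1, b))) = pair(1, s(pair(s(L), b))). Substituting into the earlier binding gives X2 := s(L).
Delete trivial equation d = d.
Decompose pair/2: 1 = 1,  s(pair(X1, b)) = s(pair(s(L), b)).
Delete trivial equation 1 = 1.
Decompose s/1: pair(X1, b) = pair(s(L), b).
Decompose pair/2: X1 = s(L),  b = b.
Bind X1 := s(L); no other remaining equation mentions X1.
Delete trivial equation b = b.
Decompose s/1: wrap(pair(empty, one)) = wrap(pair(empty, L)).
Decompose wrap/1: pair(empty, one) = pair(empty, L).
Decompose pair/2: empty = empty,  one = L.
Delete trivial equation empty = empty.
Bind L := one. Substituting into the earlier bindings gives X2 := s(one), S := s(one), X1 := s(one).
No equations remain and no clash or occurs-check failure arose, so a unifier exists.

YES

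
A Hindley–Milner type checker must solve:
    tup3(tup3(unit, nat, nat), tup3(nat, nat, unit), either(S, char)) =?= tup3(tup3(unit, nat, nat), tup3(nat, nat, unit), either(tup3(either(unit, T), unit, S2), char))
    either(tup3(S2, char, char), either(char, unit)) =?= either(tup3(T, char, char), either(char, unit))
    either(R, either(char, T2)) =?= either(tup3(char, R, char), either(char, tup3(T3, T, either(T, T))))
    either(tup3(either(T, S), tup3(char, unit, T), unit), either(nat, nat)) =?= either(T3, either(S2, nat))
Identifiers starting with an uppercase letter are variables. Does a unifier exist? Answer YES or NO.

NO

Decompose tup3/3: tup3(unit, nat, nat) =?= tup3(unit, nat, nat),  tup3(nat, nat, unit) =?= tup3(nat, nat, unit),  either(S, char) =?= either(tup3(either(unit, T), unit, S2), char).
Delete trivial equation tup3(unit, nat, nat) =?= tup3(unit, nat, nat).
Delete trivial equation tup3(nat, nat, unit) =?= tup3(nat, nat, unit).
Decompose either/2: S =?= tup3(either(unit, T), unit, S2),  char =?= char.
Bind S := tup3(either(unit, T), unit, S2); substituting into the one remaining equation that mentions S gives: either(tup3(either(T, tup3(either(unit, T), unit, S2)), tup3(char, unit, T), unit), either(nat, nat)) =?= either(T3, either(S2, nat)).
Delete trivial equation char =?= char.
Decompose either/2: tup3(S2, char, char) =?= tup3(T, char, char),  either(char, unit) =?= either(char, unit).
Decompose tup3/3: S2 =?= T,  char =?= char,  char =?= char.
Bind S2 := T; substituting into the one remaining equation that mentions S2 gives: either(tup3(either(T, tup3(either(unit, T), unit, T)), tup3(char, unit, T), unit), either(nat, nat)) =?= either(T3, either(T, nat)). Substituting into the earlier binding gives S := tup3(either(unit, T), unit, T).
Delete trivial equation char =?= char.
Delete trivial equation char =?= char.
Delete trivial equation either(char, unit) =?= either(char, unit).
Decompose either/2: R =?= tup3(char, R, char),  either(char, T2) =?= either(char, tup3(T3, T, either(T, T))).
Occurs check fails: R occurs in tup3(char, R, char); the equation R =?= tup3(char, R, char) has no finite solution.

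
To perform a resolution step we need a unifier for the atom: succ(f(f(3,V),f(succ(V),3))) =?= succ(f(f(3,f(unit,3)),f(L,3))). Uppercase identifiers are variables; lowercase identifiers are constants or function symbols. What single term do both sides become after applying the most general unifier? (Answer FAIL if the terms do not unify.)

succ(f(f(3,f(unit,3)),f(succ(f(unit,3)),3)))

Decompose succ/1: f(f(3,V),f(succ(V),3)) =?= f(f(3,f(unit,3)),f(L,3)).
Decompose f/2: f(3,V) =?= f(3,f(unit,3)),  f(succ(V),3) =?= f(L,3).
Decompose f/2: 3 =?= 3,  V =?= f(unit,3).
Delete trivial equation 3 =?= 3.
Bind V := f(unit,3); substituting into the remaining equation gives: f(succ(f(unit,3)),3) =?= f(L,3).
Decompose f/2: succ(f(unit,3)) =?= L,  3 =?= 3.
Bind L := succ(f(unit,3)); no other remaining equation mentions L.
Delete trivial equation 3 =?= 3.
Applying the MGU to either side gives succ(f(f(3,f(unit,3)),f(succ(f(unit,3)),3))).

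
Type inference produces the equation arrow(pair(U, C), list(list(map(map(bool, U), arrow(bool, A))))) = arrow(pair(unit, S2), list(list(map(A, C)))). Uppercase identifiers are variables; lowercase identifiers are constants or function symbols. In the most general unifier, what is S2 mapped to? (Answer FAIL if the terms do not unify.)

Decompose arrow/2: pair(U, C) = pair(unit, S2),  list(list(map(map(bool, U), arrow(bool, A)))) = list(list(map(A, C))).
Decompose pair/2: U = unit,  C = S2.
Bind U := unit; substituting into the one remaining equation that mentions U gives: list(list(map(map(bool, unit), arrow(bool, A)))) = list(list(map(A, C))).
Bind C := S2; substituting into the remaining equation gives: list(list(map(map(bool, unit), arrow(bool, A)))) = list(list(map(A, S2))).
Decompose list/1: list(map(map(bool, unit), arrow(bool, A))) = list(map(A, S2)).
Decompose list/1: map(map(bool, unit), arrow(bool, A)) = map(A, S2).
Decompose map/2: map(bool, unit) = A,  arrow(bool, A) = S2.
Bind A := map(bool, unit); substituting into the remaining equation gives: arrow(bool, map(bool, unit)) = S2.
Bind S2 := arrow(bool, map(bool, unit)). Substituting into the earlier binding gives C := arrow(bool, map(bool, unit)).
MGU = { U := unit, C := arrow(bool, map(bool, unit)), A := map(bool, unit), S2 := arrow(bool, map(bool, unit)) }, so S2 := arrow(bool, map(bool, unit)).

arrow(bool, map(bool, unit))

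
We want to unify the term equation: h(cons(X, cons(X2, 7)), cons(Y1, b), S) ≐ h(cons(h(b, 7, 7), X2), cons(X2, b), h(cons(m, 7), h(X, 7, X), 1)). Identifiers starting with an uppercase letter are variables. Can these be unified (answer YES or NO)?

NO

Decompose h/3: cons(X, cons(X2, 7)) ≐ cons(h(b, 7, 7), X2),  cons(Y1, b) ≐ cons(X2, b),  S ≐ h(cons(m, 7), h(X, 7, X), 1).
Decompose cons/2: X ≐ h(b, 7, 7),  cons(X2, 7) ≐ X2.
Bind X := h(b, 7, 7); substituting into the one remaining equation that mentions X gives: S ≐ h(cons(m, 7), h(h(b, 7, 7), 7, h(b, 7, 7)), 1).
Occurs check fails: X2 occurs in cons(X2, 7); the equation X2 ≐ cons(X2, 7) has no finite solution.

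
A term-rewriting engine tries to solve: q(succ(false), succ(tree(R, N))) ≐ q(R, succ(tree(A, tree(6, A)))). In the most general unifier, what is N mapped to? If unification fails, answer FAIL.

tree(6, succ(false))

Decompose q/2: succ(false) ≐ R,  succ(tree(R, N)) ≐ succ(tree(A, tree(6, A))).
Bind R := succ(false); substituting into the remaining equation gives: succ(tree(succ(false), N)) ≐ succ(tree(A, tree(6, A))).
Decompose succ/1: tree(succ(false), N) ≐ tree(A, tree(6, A)).
Decompose tree/2: succ(false) ≐ A,  N ≐ tree(6, A).
Bind A := succ(false); substituting into the remaining equation gives: N ≐ tree(6, succ(false)).
Bind N := tree(6, succ(false)).
MGU = { R ↦ succ(false), A ↦ succ(false), N ↦ tree(6, succ(false)) }, so N ↦ tree(6, succ(false)).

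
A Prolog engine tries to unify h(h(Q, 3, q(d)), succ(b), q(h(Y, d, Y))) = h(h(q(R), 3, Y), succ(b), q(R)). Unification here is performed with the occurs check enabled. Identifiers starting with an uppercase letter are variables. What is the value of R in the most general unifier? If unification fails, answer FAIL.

Decompose h/3: h(Q, 3, q(d)) = h(q(R), 3, Y),  succ(b) = succ(b),  q(h(Y, d, Y)) = q(R).
Decompose h/3: Q = q(R),  3 = 3,  q(d) = Y.
Bind Q := q(R); no other remaining equation mentions Q.
Delete trivial equation 3 = 3.
Bind Y := q(d); substituting into the one remaining equation that mentions Y gives: q(h(q(d), d, q(d))) = q(R).
Delete trivial equation succ(b) = succ(b).
Decompose q/1: h(q(d), d, q(d)) = R.
Bind R := h(q(d), d, q(d)). Substituting into the earlier binding gives Q := q(h(q(d), d, q(d))).
MGU = { Q ↦ q(h(q(d), d, q(d))), Y ↦ q(d), R ↦ h(q(d), d, q(d)) }, so R ↦ h(q(d), d, q(d)).

h(q(d), d, q(d))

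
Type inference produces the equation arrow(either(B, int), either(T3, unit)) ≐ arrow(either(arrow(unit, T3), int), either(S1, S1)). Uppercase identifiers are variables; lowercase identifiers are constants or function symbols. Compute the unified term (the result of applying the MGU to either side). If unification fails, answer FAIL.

arrow(either(arrow(unit, unit), int), either(unit, unit))

Decompose arrow/2: either(B, int) ≐ either(arrow(unit, T3), int),  either(T3, unit) ≐ either(S1, S1).
Decompose either/2: B ≐ arrow(unit, T3),  int ≐ int.
Bind B := arrow(unit, T3); no other remaining equation mentions B.
Delete trivial equation int ≐ int.
Decompose either/2: T3 ≐ S1,  unit ≐ S1.
Bind T3 := S1; no other remaining equation mentions T3. Substituting into the earlier binding gives B := arrow(unit, S1).
Bind S1 := unit. Substituting into the earlier bindings gives B := arrow(unit, unit), T3 := unit.
Applying the MGU to either side gives arrow(either(arrow(unit, unit), int), either(unit, unit)).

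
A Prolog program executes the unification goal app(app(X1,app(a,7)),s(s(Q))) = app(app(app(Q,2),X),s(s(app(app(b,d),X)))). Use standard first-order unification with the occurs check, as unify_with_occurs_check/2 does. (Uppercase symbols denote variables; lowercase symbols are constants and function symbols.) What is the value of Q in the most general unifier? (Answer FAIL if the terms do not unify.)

Decompose app/2: app(X1,app(a,7)) = app(app(Q,2),X),  s(s(Q)) = s(s(app(app(b,d),X))).
Decompose app/2: X1 = app(Q,2),  app(a,7) = X.
Bind X1 := app(Q,2); no other remaining equation mentions X1.
Bind X := app(a,7); substituting into the remaining equation gives: s(s(Q)) = s(s(app(app(b,d),app(a,7)))).
Decompose s/1: s(Q) = s(app(app(b,d),app(a,7))).
Decompose s/1: Q = app(app(b,d),app(a,7)).
Bind Q := app(app(b,d),app(a,7)). Substituting into the earlier binding gives X1 := app(app(app(b,d),app(a,7)),2).
MGU = { X1 ↦ app(app(app(b,d),app(a,7)),2), X ↦ app(a,7), Q ↦ app(app(b,d),app(a,7)) }, so Q ↦ app(app(b,d),app(a,7)).

app(app(b,d),app(a,7))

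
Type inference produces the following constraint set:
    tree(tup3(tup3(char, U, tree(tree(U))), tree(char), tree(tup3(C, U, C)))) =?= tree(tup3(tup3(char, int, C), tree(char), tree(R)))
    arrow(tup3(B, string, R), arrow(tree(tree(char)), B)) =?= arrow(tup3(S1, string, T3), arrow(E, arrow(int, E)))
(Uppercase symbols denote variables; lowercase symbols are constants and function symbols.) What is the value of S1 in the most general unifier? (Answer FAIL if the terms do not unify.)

arrow(int, tree(tree(char)))

Decompose tree/1: tup3(tup3(char, U, tree(tree(U))), tree(char), tree(tup3(C, U, C))) =?= tup3(tup3(char, int, C), tree(char), tree(R)).
Decompose tup3/3: tup3(char, U, tree(tree(U))) =?= tup3(char, int, C),  tree(char) =?= tree(char),  tree(tup3(C, U, C)) =?= tree(R).
Decompose tup3/3: char =?= char,  U =?= int,  tree(tree(U)) =?= C.
Delete trivial equation char =?= char.
Bind U := int; substituting into the 2 remaining equations that mention U gives: tree(tree(int)) =?= C,  tree(tup3(C, int, C)) =?= tree(R).
Bind C := tree(tree(int)); substituting into the one remaining equation that mentions C gives: tree(tup3(tree(tree(int)), int, tree(tree(int)))) =?= tree(R).
Delete trivial equation tree(char) =?= tree(char).
Decompose tree/1: tup3(tree(tree(int)), int, tree(tree(int))) =?= R.
Bind R := tup3(tree(tree(int)), int, tree(tree(int))); substituting into the remaining equation gives: arrow(tup3(B, string, tup3(tree(tree(int)), int, tree(tree(int)))), arrow(tree(tree(char)), B)) =?= arrow(tup3(S1, string, T3), arrow(E, arrow(int, E))).
Decompose arrow/2: tup3(B, string, tup3(tree(tree(int)), int, tree(tree(int)))) =?= tup3(S1, string, T3),  arrow(tree(tree(char)), B) =?= arrow(E, arrow(int, E)).
Decompose tup3/3: B =?= S1,  string =?= string,  tup3(tree(tree(int)), int, tree(tree(int))) =?= T3.
Bind B := S1; substituting into the one remaining equation that mentions B gives: arrow(tree(tree(char)), S1) =?= arrow(E, arrow(int, E)).
Delete trivial equation string =?= string.
Bind T3 := tup3(tree(tree(int)), int, tree(tree(int))); no other remaining equation mentions T3.
Decompose arrow/2: tree(tree(char)) =?= E,  S1 =?= arrow(int, E).
Bind E := tree(tree(char)); substituting into the remaining equation gives: S1 =?= arrow(int, tree(tree(char))).
Bind S1 := arrow(int, tree(tree(char))). Substituting into the earlier binding gives B := arrow(int, tree(tree(char))).
MGU = { U := int, C := tree(tree(int)), R := tup3(tree(tree(int)), int, tree(tree(int))), B := arrow(int, tree(tree(char))), T3 := tup3(tree(tree(int)), int, tree(tree(int))), E := tree(tree(char)), S1 := arrow(int, tree(tree(char))) }, so S1 := arrow(int, tree(tree(char))).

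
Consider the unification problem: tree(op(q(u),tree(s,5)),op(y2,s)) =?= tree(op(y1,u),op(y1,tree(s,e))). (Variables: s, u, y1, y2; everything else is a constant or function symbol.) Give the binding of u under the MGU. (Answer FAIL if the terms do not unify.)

FAIL

Decompose tree/2: op(q(u),tree(s,5)) =?= op(y1,u),  op(y2,s) =?= op(y1,tree(s,e)).
Decompose op/2: q(u) =?= y1,  tree(s,5) =?= u.
Bind y1 := q(u); substituting into the one remaining equation that mentions y1 gives: op(y2,s) =?= op(q(u),tree(s,e)).
Bind u := tree(s,5); substituting into the remaining equation gives: op(y2,s) =?= op(q(tree(s,5)),tree(s,e)). Substituting into the earlier binding gives y1 := q(tree(s,5)).
Decompose op/2: y2 =?= q(tree(s,5)),  s =?= tree(s,e).
Bind y2 := q(tree(s,5)); no other remaining equation mentions y2.
Occurs check fails: s occurs in tree(s,e); the equation s =?= tree(s,e) has no finite solution.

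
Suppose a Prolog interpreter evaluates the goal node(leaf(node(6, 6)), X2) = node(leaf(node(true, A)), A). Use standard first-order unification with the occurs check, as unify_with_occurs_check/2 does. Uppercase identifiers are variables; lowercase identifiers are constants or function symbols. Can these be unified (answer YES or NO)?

NO

Decompose node/2: leaf(node(6, 6)) = leaf(node(true, A)),  X2 = A.
Decompose leaf/1: node(6, 6) = node(true, A).
Decompose node/2: 6 = true,  6 = A.
Clash: constants 6 and true differ; no unifier exists.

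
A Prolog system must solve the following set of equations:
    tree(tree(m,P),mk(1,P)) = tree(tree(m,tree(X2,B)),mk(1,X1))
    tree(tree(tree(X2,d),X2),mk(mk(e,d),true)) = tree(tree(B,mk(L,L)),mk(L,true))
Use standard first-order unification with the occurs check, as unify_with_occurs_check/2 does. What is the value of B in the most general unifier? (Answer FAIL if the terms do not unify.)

tree(mk(mk(e,d),mk(e,d)),d)

Decompose tree/2: tree(m,P) = tree(m,tree(X2,B)),  mk(1,P) = mk(1,X1).
Decompose tree/2: m = m,  P = tree(X2,B).
Delete trivial equation m = m.
Bind P := tree(X2,B); substituting into the one remaining equation that mentions P gives: mk(1,tree(X2,B)) = mk(1,X1).
Decompose mk/2: 1 = 1,  tree(X2,B) = X1.
Delete trivial equation 1 = 1.
Bind X1 := tree(X2,B); no other remaining equation mentions X1.
Decompose tree/2: tree(tree(X2,d),X2) = tree(B,mk(L,L)),  mk(mk(e,d),true) = mk(L,true).
Decompose tree/2: tree(X2,d) = B,  X2 = mk(L,L).
Bind B := tree(X2,d); no other remaining equation mentions B. Substituting into the earlier bindings gives P := tree(X2,tree(X2,d)), X1 := tree(X2,tree(X2,d)).
Bind X2 := mk(L,L); no other remaining equation mentions X2. Substituting into the earlier bindings gives P := tree(mk(L,L),tree(mk(L,L),d)), X1 := tree(mk(L,L),tree(mk(L,L),d)), B := tree(mk(L,L),d).
Decompose mk/2: mk(e,d) = L,  true = true.
Bind L := mk(e,d); no other remaining equation mentions L. Substituting into the earlier bindings gives P := tree(mk(mk(e,d),mk(e,d)),tree(mk(mk(e,d),mk(e,d)),d)), X1 := tree(mk(mk(e,d),mk(e,d)),tree(mk(mk(e,d),mk(e,d)),d)), B := tree(mk(mk(e,d),mk(e,d)),d), X2 := mk(mk(e,d),mk(e,d)).
Delete trivial equation true = true.
MGU = { P = tree(mk(mk(e,d),mk(e,d)),tree(mk(mk(e,d),mk(e,d)),d)), X1 = tree(mk(mk(e,d),mk(e,d)),tree(mk(mk(e,d),mk(e,d)),d)), B = tree(mk(mk(e,d),mk(e,d)),d), X2 = mk(mk(e,d),mk(e,d)), L = mk(e,d) }, so B = tree(mk(mk(e,d),mk(e,d)),d).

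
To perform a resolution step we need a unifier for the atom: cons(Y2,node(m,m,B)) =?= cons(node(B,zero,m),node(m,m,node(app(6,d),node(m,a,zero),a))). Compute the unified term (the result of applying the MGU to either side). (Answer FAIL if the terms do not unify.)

Decompose cons/2: Y2 =?= node(B,zero,m),  node(m,m,B) =?= node(m,m,node(app(6,d),node(m,a,zero),a)).
Bind Y2 := node(B,zero,m); no other remaining equation mentions Y2.
Decompose node/3: m =?= m,  m =?= m,  B =?= node(app(6,d),node(m,a,zero),a).
Delete trivial equation m =?= m.
Delete trivial equation m =?= m.
Bind B := node(app(6,d),node(m,a,zero),a). Substituting into the earlier binding gives Y2 := node(node(app(6,d),node(m,a,zero),a),zero,m).
Applying the MGU to either side gives cons(node(node(app(6,d),node(m,a,zero),a),zero,m),node(m,m,node(app(6,d),node(m,a,zero),a))).

cons(node(node(app(6,d),node(m,a,zero),a),zero,m),node(m,m,node(app(6,d),node(m,a,zero),a)))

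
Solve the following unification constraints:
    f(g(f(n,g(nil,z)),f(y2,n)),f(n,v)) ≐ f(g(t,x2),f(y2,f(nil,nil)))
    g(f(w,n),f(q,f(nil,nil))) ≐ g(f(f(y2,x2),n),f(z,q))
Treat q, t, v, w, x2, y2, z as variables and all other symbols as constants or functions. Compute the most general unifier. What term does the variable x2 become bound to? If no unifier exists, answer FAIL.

Decompose f/2: g(f(n,g(nil,z)),f(y2,n)) ≐ g(t,x2),  f(n,v) ≐ f(y2,f(nil,nil)).
Decompose g/2: f(n,g(nil,z)) ≐ t,  f(y2,n) ≐ x2.
Bind t := f(n,g(nil,z)); no other remaining equation mentions t.
Bind x2 := f(y2,n); substituting into the one remaining equation that mentions x2 gives: g(f(w,n),f(q,f(nil,nil))) ≐ g(f(f(y2,f(y2,n)),n),f(z,q)).
Decompose f/2: n ≐ y2,  v ≐ f(nil,nil).
Bind y2 := n; substituting into the one remaining equation that mentions y2 gives: g(f(w,n),f(q,f(nil,nil))) ≐ g(f(f(n,f(n,n)),n),f(z,q)). Substituting into the earlier binding gives x2 := f(n,n).
Bind v := f(nil,nil); no other remaining equation mentions v.
Decompose g/2: f(w,n) ≐ f(f(n,f(n,n)),n),  f(q,f(nil,nil)) ≐ f(z,q).
Decompose f/2: w ≐ f(n,f(n,n)),  n ≐ n.
Bind w := f(n,f(n,n)); no other remaining equation mentions w.
Delete trivial equation n ≐ n.
Decompose f/2: q ≐ z,  f(nil,nil) ≐ q.
Bind q := z; substituting into the remaining equation gives: f(nil,nil) ≐ z.
Bind z := f(nil,nil). Substituting into the earlier bindings gives t := f(n,g(nil,f(nil,nil))), q := f(nil,nil).
MGU = { t := f(n,g(nil,f(nil,nil))), x2 := f(n,n), y2 := n, v := f(nil,nil), w := f(n,f(n,n)), q := f(nil,nil), z := f(nil,nil) }, so x2 := f(n,n).

f(n,n)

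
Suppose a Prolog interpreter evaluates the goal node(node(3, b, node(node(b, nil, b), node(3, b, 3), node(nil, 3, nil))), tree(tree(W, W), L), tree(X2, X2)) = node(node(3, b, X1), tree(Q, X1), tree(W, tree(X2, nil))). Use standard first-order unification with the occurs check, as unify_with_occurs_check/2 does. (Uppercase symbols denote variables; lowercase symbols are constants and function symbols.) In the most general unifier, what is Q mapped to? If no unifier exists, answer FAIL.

Decompose node/3: node(3, b, node(node(b, nil, b), node(3, b, 3), node(nil, 3, nil))) = node(3, b, X1),  tree(tree(W, W), L) = tree(Q, X1),  tree(X2, X2) = tree(W, tree(X2, nil)).
Decompose node/3: 3 = 3,  b = b,  node(node(b, nil, b), node(3, b, 3), node(nil, 3, nil)) = X1.
Delete trivial equation 3 = 3.
Delete trivial equation b = b.
Bind X1 := node(node(b, nil, b), node(3, b, 3), node(nil, 3, nil)); substituting into the one remaining equation that mentions X1 gives: tree(tree(W, W), L) = tree(Q, node(node(b, nil, b), node(3, b, 3), node(nil, 3, nil))).
Decompose tree/2: tree(W, W) = Q,  L = node(node(b, nil, b), node(3, b, 3), node(nil, 3, nil)).
Bind Q := tree(W, W); no other remaining equation mentions Q.
Bind L := node(node(b, nil, b), node(3, b, 3), node(nil, 3, nil)); no other remaining equation mentions L.
Decompose tree/2: X2 = W,  X2 = tree(X2, nil).
Bind X2 := W; substituting into the remaining equation gives: W = tree(W, nil).
Occurs check fails: W occurs in tree(W, nil); the equation W = tree(W, nil) has no finite solution.

FAIL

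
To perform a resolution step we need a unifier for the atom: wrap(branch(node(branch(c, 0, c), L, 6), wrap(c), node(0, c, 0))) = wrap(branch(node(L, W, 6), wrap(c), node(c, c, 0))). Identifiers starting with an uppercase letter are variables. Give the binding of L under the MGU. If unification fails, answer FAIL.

FAIL

Decompose wrap/1: branch(node(branch(c, 0, c), L, 6), wrap(c), node(0, c, 0)) = branch(node(L, W, 6), wrap(c), node(c, c, 0)).
Decompose branch/3: node(branch(c, 0, c), L, 6) = node(L, W, 6),  wrap(c) = wrap(c),  node(0, c, 0) = node(c, c, 0).
Decompose node/3: branch(c, 0, c) = L,  L = W,  6 = 6.
Bind L := branch(c, 0, c); substituting into the one remaining equation that mentions L gives: branch(c, 0, c) = W.
Bind W := branch(c, 0, c); no other remaining equation mentions W.
Delete trivial equation 6 = 6.
Delete trivial equation wrap(c) = wrap(c).
Decompose node/3: 0 = c,  c = c,  0 = 0.
Clash: constants 0 and c differ; no unifier exists.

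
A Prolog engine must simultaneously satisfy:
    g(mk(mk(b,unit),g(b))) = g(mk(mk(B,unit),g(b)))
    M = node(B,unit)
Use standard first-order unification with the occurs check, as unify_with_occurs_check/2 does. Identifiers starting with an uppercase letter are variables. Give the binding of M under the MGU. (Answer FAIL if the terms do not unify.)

node(b,unit)

Decompose g/1: mk(mk(b,unit),g(b)) = mk(mk(B,unit),g(b)).
Decompose mk/2: mk(b,unit) = mk(B,unit),  g(b) = g(b).
Decompose mk/2: b = B,  unit = unit.
Bind B := b; substituting into the one remaining equation that mentions B gives: M = node(b,unit).
Delete trivial equation unit = unit.
Delete trivial equation g(b) = g(b).
Bind M := node(b,unit).
MGU = { B -> b, M -> node(b,unit) }, so M -> node(b,unit).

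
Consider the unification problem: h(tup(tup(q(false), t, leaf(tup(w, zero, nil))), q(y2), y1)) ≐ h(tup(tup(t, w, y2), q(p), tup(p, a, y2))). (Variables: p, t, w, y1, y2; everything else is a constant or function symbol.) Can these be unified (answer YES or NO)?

YES

Decompose h/1: tup(tup(q(false), t, leaf(tup(w, zero, nil))), q(y2), y1) ≐ tup(tup(t, w, y2), q(p), tup(p, a, y2)).
Decompose tup/3: tup(q(false), t, leaf(tup(w, zero, nil))) ≐ tup(t, w, y2),  q(y2) ≐ q(p),  y1 ≐ tup(p, a, y2).
Decompose tup/3: q(false) ≐ t,  t ≐ w,  leaf(tup(w, zero, nil)) ≐ y2.
Bind t := q(false); substituting into the one remaining equation that mentions t gives: q(false) ≐ w.
Bind w := q(false); substituting into the one remaining equation that mentions w gives: leaf(tup(q(false), zero, nil)) ≐ y2.
Bind y2 := leaf(tup(q(false), zero, nil)); substituting into the remaining equations gives: q(leaf(tup(q(false), zero, nil))) ≐ q(p),  y1 ≐ tup(p, a, leaf(tup(q(false), zero, nil))).
Decompose q/1: leaf(tup(q(false), zero, nil)) ≐ p.
Bind p := leaf(tup(q(false), zero, nil)); substituting into the remaining equation gives: y1 ≐ tup(leaf(tup(q(false), zero, nil)), a, leaf(tup(q(false), zero, nil))).
Bind y1 := tup(leaf(tup(q(false), zero, nil)), a, leaf(tup(q(false), zero, nil))).
No equations remain and no clash or occurs-check failure arose, so a unifier exists.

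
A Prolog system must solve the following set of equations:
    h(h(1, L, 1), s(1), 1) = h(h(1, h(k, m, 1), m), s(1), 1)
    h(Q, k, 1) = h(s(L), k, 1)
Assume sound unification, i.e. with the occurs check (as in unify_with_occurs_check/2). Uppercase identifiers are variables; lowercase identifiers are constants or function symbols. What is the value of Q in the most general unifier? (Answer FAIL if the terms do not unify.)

Decompose h/3: h(1, L, 1) = h(1, h(k, m, 1), m),  s(1) = s(1),  1 = 1.
Decompose h/3: 1 = 1,  L = h(k, m, 1),  1 = m.
Delete trivial equation 1 = 1.
Bind L := h(k, m, 1); substituting into the one remaining equation that mentions L gives: h(Q, k, 1) = h(s(h(k, m, 1)), k, 1).
Clash: constants 1 and m differ; no unifier exists.

FAIL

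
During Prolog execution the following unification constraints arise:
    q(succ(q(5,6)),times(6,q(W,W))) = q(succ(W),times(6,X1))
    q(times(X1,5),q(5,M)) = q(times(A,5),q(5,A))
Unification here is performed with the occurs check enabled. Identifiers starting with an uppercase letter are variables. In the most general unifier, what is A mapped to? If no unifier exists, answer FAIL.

Decompose q/2: succ(q(5,6)) = succ(W),  times(6,q(W,W)) = times(6,X1).
Decompose succ/1: q(5,6) = W.
Bind W := q(5,6); substituting into the one remaining equation that mentions W gives: times(6,q(q(5,6),q(5,6))) = times(6,X1).
Decompose times/2: 6 = 6,  q(q(5,6),q(5,6)) = X1.
Delete trivial equation 6 = 6.
Bind X1 := q(q(5,6),q(5,6)); substituting into the remaining equation gives: q(times(q(q(5,6),q(5,6)),5),q(5,M)) = q(times(A,5),q(5,A)).
Decompose q/2: times(q(q(5,6),q(5,6)),5) = times(A,5),  q(5,M) = q(5,A).
Decompose times/2: q(q(5,6),q(5,6)) = A,  5 = 5.
Bind A := q(q(5,6),q(5,6)); substituting into the one remaining equation that mentions A gives: q(5,M) = q(5,q(q(5,6),q(5,6))).
Delete trivial equation 5 = 5.
Decompose q/2: 5 = 5,  M = q(q(5,6),q(5,6)).
Delete trivial equation 5 = 5.
Bind M := q(q(5,6),q(5,6)).
MGU = { W ↦ q(5,6), X1 ↦ q(q(5,6),q(5,6)), A ↦ q(q(5,6),q(5,6)), M ↦ q(q(5,6),q(5,6)) }, so A ↦ q(q(5,6),q(5,6)).

q(q(5,6),q(5,6))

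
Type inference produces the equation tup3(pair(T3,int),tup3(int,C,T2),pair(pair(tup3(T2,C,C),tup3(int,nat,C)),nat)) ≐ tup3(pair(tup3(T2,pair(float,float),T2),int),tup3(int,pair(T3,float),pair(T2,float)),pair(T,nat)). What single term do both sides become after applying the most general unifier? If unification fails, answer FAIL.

Decompose tup3/3: pair(T3,int) ≐ pair(tup3(T2,pair(float,float),T2),int),  tup3(int,C,T2) ≐ tup3(int,pair(T3,float),pair(T2,float)),  pair(pair(tup3(T2,C,C),tup3(int,nat,C)),nat) ≐ pair(T,nat).
Decompose pair/2: T3 ≐ tup3(T2,pair(float,float),T2),  int ≐ int.
Bind T3 := tup3(T2,pair(float,float),T2); substituting into the one remaining equation that mentions T3 gives: tup3(int,C,T2) ≐ tup3(int,pair(tup3(T2,pair(float,float),T2),float),pair(T2,float)).
Delete trivial equation int ≐ int.
Decompose tup3/3: int ≐ int,  C ≐ pair(tup3(T2,pair(float,float),T2),float),  T2 ≐ pair(T2,float).
Delete trivial equation int ≐ int.
Bind C := pair(tup3(T2,pair(float,float),T2),float); substituting into the one remaining equation that mentions C gives: pair(pair(tup3(T2,pair(tup3(T2,pair(float,float),T2),float),pair(tup3(T2,pair(float,float),T2),float)),tup3(int,nat,pair(tup3(T2,pair(float,float),T2),float))),nat) ≐ pair(T,nat).
Occurs check fails: T2 occurs in pair(T2,float); the equation T2 ≐ pair(T2,float) has no finite solution.

FAIL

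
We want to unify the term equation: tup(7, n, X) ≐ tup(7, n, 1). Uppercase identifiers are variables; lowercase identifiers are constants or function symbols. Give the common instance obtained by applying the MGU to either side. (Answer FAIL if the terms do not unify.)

Decompose tup/3: 7 ≐ 7,  n ≐ n,  X ≐ 1.
Delete trivial equation 7 ≐ 7.
Delete trivial equation n ≐ n.
Bind X := 1.
Applying the MGU to either side gives tup(7, n, 1).

tup(7, n, 1)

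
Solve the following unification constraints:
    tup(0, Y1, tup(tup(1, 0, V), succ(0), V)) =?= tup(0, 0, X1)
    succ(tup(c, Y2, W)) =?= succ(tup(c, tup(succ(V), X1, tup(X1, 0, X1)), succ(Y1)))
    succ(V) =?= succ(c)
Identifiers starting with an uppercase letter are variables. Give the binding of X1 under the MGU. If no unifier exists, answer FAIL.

tup(tup(1, 0, c), succ(0), c)

Decompose tup/3: 0 =?= 0,  Y1 =?= 0,  tup(tup(1, 0, V), succ(0), V) =?= X1.
Delete trivial equation 0 =?= 0.
Bind Y1 := 0; substituting into the one remaining equation that mentions Y1 gives: succ(tup(c, Y2, W)) =?= succ(tup(c, tup(succ(V), X1, tup(X1, 0, X1)), succ(0))).
Bind X1 := tup(tup(1, 0, V), succ(0), V); substituting into the one remaining equation that mentions X1 gives: succ(tup(c, Y2, W)) =?= succ(tup(c, tup(succ(V), tup(tup(1, 0, V), succ(0), V), tup(tup(tup(1, 0, V), succ(0), V), 0, tup(tup(1, 0, V), succ(0), V))), succ(0))).
Decompose succ/1: tup(c, Y2, W) =?= tup(c, tup(succ(V), tup(tup(1, 0, V), succ(0), V), tup(tup(tup(1, 0, V), succ(0), V), 0, tup(tup(1, 0, V), succ(0), V))), succ(0)).
Decompose tup/3: c =?= c,  Y2 =?= tup(succ(V), tup(tup(1, 0, V), succ(0), V), tup(tup(tup(1, 0, V), succ(0), V), 0, tup(tup(1, 0, V), succ(0), V))),  W =?= succ(0).
Delete trivial equation c =?= c.
Bind Y2 := tup(succ(V), tup(tup(1, 0, V), succ(0), V), tup(tup(tup(1, 0, V), succ(0), V), 0, tup(tup(1, 0, V), succ(0), V))); no other remaining equation mentions Y2.
Bind W := succ(0); no other remaining equation mentions W.
Decompose succ/1: V =?= c.
Bind V := c. Substituting into the earlier bindings gives X1 := tup(tup(1, 0, c), succ(0), c), Y2 := tup(succ(c), tup(tup(1, 0, c), succ(0), c), tup(tup(tup(1, 0, c), succ(0), c), 0, tup(tup(1, 0, c), succ(0), c))).
MGU = { Y1 -> 0, X1 -> tup(tup(1, 0, c), succ(0), c), Y2 -> tup(succ(c), tup(tup(1, 0, c), succ(0), c), tup(tup(tup(1, 0, c), succ(0), c), 0, tup(tup(1, 0, c), succ(0), c))), W -> succ(0), V -> c }, so X1 -> tup(tup(1, 0, c), succ(0), c).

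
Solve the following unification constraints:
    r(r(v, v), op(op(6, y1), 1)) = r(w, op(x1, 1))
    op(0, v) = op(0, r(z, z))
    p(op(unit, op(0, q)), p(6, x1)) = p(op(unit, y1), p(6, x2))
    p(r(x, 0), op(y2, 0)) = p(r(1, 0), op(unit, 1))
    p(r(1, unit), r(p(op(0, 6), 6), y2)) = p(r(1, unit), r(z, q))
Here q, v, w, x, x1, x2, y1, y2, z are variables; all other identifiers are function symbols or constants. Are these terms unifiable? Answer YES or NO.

NO

Decompose r/2: r(v, v) = w,  op(op(6, y1), 1) = op(x1, 1).
Bind w := r(v, v); no other remaining equation mentions w.
Decompose op/2: op(6, y1) = x1,  1 = 1.
Bind x1 := op(6, y1); substituting into the one remaining equation that mentions x1 gives: p(op(unit, op(0, q)), p(6, op(6, y1))) = p(op(unit, y1), p(6, x2)).
Delete trivial equation 1 = 1.
Decompose op/2: 0 = 0,  v = r(z, z).
Delete trivial equation 0 = 0.
Bind v := r(z, z); no other remaining equation mentions v. Substituting into the earlier binding gives w := r(r(z, z), r(z, z)).
Decompose p/2: op(unit, op(0, q)) = op(unit, y1),  p(6, op(6, y1)) = p(6, x2).
Decompose op/2: unit = unit,  op(0, q) = y1.
Delete trivial equation unit = unit.
Bind y1 := op(0, q); substituting into the one remaining equation that mentions y1 gives: p(6, op(6, op(0, q))) = p(6, x2). Substituting into the earlier binding gives x1 := op(6, op(0, q)).
Decompose p/2: 6 = 6,  op(6, op(0, q)) = x2.
Delete trivial equation 6 = 6.
Bind x2 := op(6, op(0, q)); no other remaining equation mentions x2.
Decompose p/2: r(x, 0) = r(1, 0),  op(y2, 0) = op(unit, 1).
Decompose r/2: x = 1,  0 = 0.
Bind x := 1; no other remaining equation mentions x.
Delete trivial equation 0 = 0.
Decompose op/2: y2 = unit,  0 = 1.
Bind y2 := unit; substituting into the one remaining equation that mentions y2 gives: p(r(1, unit), r(p(op(0, 6), 6), unit)) = p(r(1, unit), r(z, q)).
Clash: constants 0 and 1 differ; no unifier exists.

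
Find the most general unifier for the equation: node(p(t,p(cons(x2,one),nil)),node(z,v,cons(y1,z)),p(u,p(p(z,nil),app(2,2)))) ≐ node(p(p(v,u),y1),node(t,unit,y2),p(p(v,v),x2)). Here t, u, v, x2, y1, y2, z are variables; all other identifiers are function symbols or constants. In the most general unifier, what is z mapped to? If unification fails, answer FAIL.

Decompose node/3: p(t,p(cons(x2,one),nil)) ≐ p(p(v,u),y1),  node(z,v,cons(y1,z)) ≐ node(t,unit,y2),  p(u,p(p(z,nil),app(2,2))) ≐ p(p(v,v),x2).
Decompose p/2: t ≐ p(v,u),  p(cons(x2,one),nil) ≐ y1.
Bind t := p(v,u); substituting into the one remaining equation that mentions t gives: node(z,v,cons(y1,z)) ≐ node(p(v,u),unit,y2).
Bind y1 := p(cons(x2,one),nil); substituting into the one remaining equation that mentions y1 gives: node(z,v,cons(p(cons(x2,one),nil),z)) ≐ node(p(v,u),unit,y2).
Decompose node/3: z ≐ p(v,u),  v ≐ unit,  cons(p(cons(x2,one),nil),z) ≐ y2.
Bind z := p(v,u); substituting into the 2 remaining equations that mention z gives: cons(p(cons(x2,one),nil),p(v,u)) ≐ y2,  p(u,p(p(p(v,u),nil),app(2,2))) ≐ p(p(v,v),x2).
Bind v := unit; substituting into the remaining equations gives: cons(p(cons(x2,one),nil),p(unit,u)) ≐ y2,  p(u,p(p(p(unit,u),nil),app(2,2))) ≐ p(p(unit,unit),x2). Substituting into the earlier bindings gives t := p(unit,u), z := p(unit,u).
Bind y2 := cons(p(cons(x2,one),nil),p(unit,u)); no other remaining equation mentions y2.
Decompose p/2: u ≐ p(unit,unit),  p(p(p(unit,u),nil),app(2,2)) ≐ x2.
Bind u := p(unit,unit); substituting into the remaining equation gives: p(p(p(unit,p(unit,unit)),nil),app(2,2)) ≐ x2. Substituting into the earlier bindings gives t := p(unit,p(unit,unit)), z := p(unit,p(unit,unit)), y2 := cons(p(cons(x2,one),nil),p(unit,p(unit,unit))).
Bind x2 := p(p(p(unit,p(unit,unit)),nil),app(2,2)). Substituting into the earlier bindings gives y1 := p(cons(p(p(p(unit,p(unit,unit)),nil),app(2,2)),one),nil), y2 := cons(p(cons(p(p(p(unit,p(unit,unit)),nil),app(2,2)),one),nil),p(unit,p(unit,unit))).
MGU = { t -> p(unit,p(unit,unit)), y1 -> p(cons(p(p(p(unit,p(unit,unit)),nil),app(2,2)),one),nil), z -> p(unit,p(unit,unit)), v -> unit, y2 -> cons(p(cons(p(p(p(unit,p(unit,unit)),nil),app(2,2)),one),nil),p(unit,p(unit,unit))), u -> p(unit,unit), x2 -> p(p(p(unit,p(unit,unit)),nil),app(2,2)) }, so z -> p(unit,p(unit,unit)).

p(unit,p(unit,unit))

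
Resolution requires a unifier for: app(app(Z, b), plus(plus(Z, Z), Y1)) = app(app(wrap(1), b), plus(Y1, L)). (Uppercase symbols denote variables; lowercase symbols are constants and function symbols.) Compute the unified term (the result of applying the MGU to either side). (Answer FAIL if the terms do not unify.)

app(app(wrap(1), b), plus(plus(wrap(1), wrap(1)), plus(wrap(1), wrap(1))))

Decompose app/2: app(Z, b) = app(wrap(1), b),  plus(plus(Z, Z), Y1) = plus(Y1, L).
Decompose app/2: Z = wrap(1),  b = b.
Bind Z := wrap(1); substituting into the one remaining equation that mentions Z gives: plus(plus(wrap(1), wrap(1)), Y1) = plus(Y1, L).
Delete trivial equation b = b.
Decompose plus/2: plus(wrap(1), wrap(1)) = Y1,  Y1 = L.
Bind Y1 := plus(wrap(1), wrap(1)); substituting into the remaining equation gives: plus(wrap(1), wrap(1)) = L.
Bind L := plus(wrap(1), wrap(1)).
Applying the MGU to either side gives app(app(wrap(1), b), plus(plus(wrap(1), wrap(1)), plus(wrap(1), wrap(1)))).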